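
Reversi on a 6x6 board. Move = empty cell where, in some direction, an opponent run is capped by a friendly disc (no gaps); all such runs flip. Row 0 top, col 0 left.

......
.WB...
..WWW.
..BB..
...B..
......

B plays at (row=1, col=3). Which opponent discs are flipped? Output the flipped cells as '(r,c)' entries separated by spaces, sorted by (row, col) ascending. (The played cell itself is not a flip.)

Answer: (2,3)

Derivation:
Dir NW: first cell '.' (not opp) -> no flip
Dir N: first cell '.' (not opp) -> no flip
Dir NE: first cell '.' (not opp) -> no flip
Dir W: first cell 'B' (not opp) -> no flip
Dir E: first cell '.' (not opp) -> no flip
Dir SW: opp run (2,2), next='.' -> no flip
Dir S: opp run (2,3) capped by B -> flip
Dir SE: opp run (2,4), next='.' -> no flip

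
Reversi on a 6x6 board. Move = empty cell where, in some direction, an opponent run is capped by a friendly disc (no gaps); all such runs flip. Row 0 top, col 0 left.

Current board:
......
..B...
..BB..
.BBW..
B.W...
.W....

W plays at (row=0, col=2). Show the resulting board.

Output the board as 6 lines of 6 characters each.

Answer: ..W...
..W...
..WB..
.BWW..
B.W...
.W....

Derivation:
Place W at (0,2); scan 8 dirs for brackets.
Dir NW: edge -> no flip
Dir N: edge -> no flip
Dir NE: edge -> no flip
Dir W: first cell '.' (not opp) -> no flip
Dir E: first cell '.' (not opp) -> no flip
Dir SW: first cell '.' (not opp) -> no flip
Dir S: opp run (1,2) (2,2) (3,2) capped by W -> flip
Dir SE: first cell '.' (not opp) -> no flip
All flips: (1,2) (2,2) (3,2)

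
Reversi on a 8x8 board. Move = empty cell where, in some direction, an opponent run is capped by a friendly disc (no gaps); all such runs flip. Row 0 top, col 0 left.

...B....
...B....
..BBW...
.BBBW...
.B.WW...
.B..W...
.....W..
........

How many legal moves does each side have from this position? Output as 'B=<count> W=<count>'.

Answer: B=7 W=6

Derivation:
-- B to move --
(1,4): no bracket -> illegal
(1,5): flips 1 -> legal
(2,5): flips 1 -> legal
(3,5): flips 2 -> legal
(4,2): no bracket -> illegal
(4,5): flips 1 -> legal
(5,2): no bracket -> illegal
(5,3): flips 1 -> legal
(5,5): flips 1 -> legal
(5,6): no bracket -> illegal
(6,3): no bracket -> illegal
(6,4): no bracket -> illegal
(6,6): no bracket -> illegal
(7,4): no bracket -> illegal
(7,5): no bracket -> illegal
(7,6): flips 3 -> legal
B mobility = 7
-- W to move --
(0,2): flips 1 -> legal
(0,4): no bracket -> illegal
(1,1): flips 2 -> legal
(1,2): flips 1 -> legal
(1,4): no bracket -> illegal
(2,0): no bracket -> illegal
(2,1): flips 3 -> legal
(3,0): flips 3 -> legal
(4,0): no bracket -> illegal
(4,2): flips 1 -> legal
(5,0): no bracket -> illegal
(5,2): no bracket -> illegal
(6,0): no bracket -> illegal
(6,1): no bracket -> illegal
(6,2): no bracket -> illegal
W mobility = 6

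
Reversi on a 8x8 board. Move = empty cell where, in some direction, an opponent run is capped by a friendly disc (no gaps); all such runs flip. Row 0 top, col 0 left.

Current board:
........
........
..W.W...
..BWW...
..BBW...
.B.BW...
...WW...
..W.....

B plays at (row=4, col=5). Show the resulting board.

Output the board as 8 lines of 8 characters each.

Answer: ........
........
..W.W...
..BWW...
..BBBB..
.B.BW...
...WW...
..W.....

Derivation:
Place B at (4,5); scan 8 dirs for brackets.
Dir NW: opp run (3,4), next='.' -> no flip
Dir N: first cell '.' (not opp) -> no flip
Dir NE: first cell '.' (not opp) -> no flip
Dir W: opp run (4,4) capped by B -> flip
Dir E: first cell '.' (not opp) -> no flip
Dir SW: opp run (5,4) (6,3) (7,2), next=edge -> no flip
Dir S: first cell '.' (not opp) -> no flip
Dir SE: first cell '.' (not opp) -> no flip
All flips: (4,4)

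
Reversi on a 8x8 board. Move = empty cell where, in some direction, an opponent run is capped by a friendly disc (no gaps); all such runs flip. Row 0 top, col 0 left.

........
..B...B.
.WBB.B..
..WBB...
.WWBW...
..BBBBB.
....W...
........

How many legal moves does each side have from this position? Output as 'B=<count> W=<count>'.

-- B to move --
(1,0): flips 2 -> legal
(1,1): no bracket -> illegal
(2,0): flips 1 -> legal
(3,0): flips 2 -> legal
(3,1): flips 2 -> legal
(3,5): flips 1 -> legal
(4,0): flips 2 -> legal
(4,5): flips 1 -> legal
(5,0): flips 2 -> legal
(5,1): flips 1 -> legal
(6,3): no bracket -> illegal
(6,5): no bracket -> illegal
(7,3): flips 1 -> legal
(7,4): flips 1 -> legal
(7,5): flips 1 -> legal
B mobility = 12
-- W to move --
(0,1): no bracket -> illegal
(0,2): flips 2 -> legal
(0,3): flips 1 -> legal
(0,5): no bracket -> illegal
(0,6): no bracket -> illegal
(0,7): no bracket -> illegal
(1,1): flips 2 -> legal
(1,3): no bracket -> illegal
(1,4): flips 1 -> legal
(1,5): no bracket -> illegal
(1,7): no bracket -> illegal
(2,4): flips 4 -> legal
(2,6): no bracket -> illegal
(2,7): no bracket -> illegal
(3,1): no bracket -> illegal
(3,5): flips 2 -> legal
(3,6): no bracket -> illegal
(4,5): no bracket -> illegal
(4,6): flips 1 -> legal
(4,7): no bracket -> illegal
(5,1): no bracket -> illegal
(5,7): no bracket -> illegal
(6,1): no bracket -> illegal
(6,2): flips 2 -> legal
(6,3): flips 1 -> legal
(6,5): flips 2 -> legal
(6,6): flips 1 -> legal
(6,7): no bracket -> illegal
W mobility = 11

Answer: B=12 W=11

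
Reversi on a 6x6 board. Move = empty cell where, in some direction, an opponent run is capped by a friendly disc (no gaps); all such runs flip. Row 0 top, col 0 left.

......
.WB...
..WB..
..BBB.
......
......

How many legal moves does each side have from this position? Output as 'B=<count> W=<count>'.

Answer: B=3 W=5

Derivation:
-- B to move --
(0,0): flips 2 -> legal
(0,1): no bracket -> illegal
(0,2): no bracket -> illegal
(1,0): flips 1 -> legal
(1,3): no bracket -> illegal
(2,0): no bracket -> illegal
(2,1): flips 1 -> legal
(3,1): no bracket -> illegal
B mobility = 3
-- W to move --
(0,1): no bracket -> illegal
(0,2): flips 1 -> legal
(0,3): no bracket -> illegal
(1,3): flips 1 -> legal
(1,4): no bracket -> illegal
(2,1): no bracket -> illegal
(2,4): flips 1 -> legal
(2,5): no bracket -> illegal
(3,1): no bracket -> illegal
(3,5): no bracket -> illegal
(4,1): no bracket -> illegal
(4,2): flips 1 -> legal
(4,3): no bracket -> illegal
(4,4): flips 1 -> legal
(4,5): no bracket -> illegal
W mobility = 5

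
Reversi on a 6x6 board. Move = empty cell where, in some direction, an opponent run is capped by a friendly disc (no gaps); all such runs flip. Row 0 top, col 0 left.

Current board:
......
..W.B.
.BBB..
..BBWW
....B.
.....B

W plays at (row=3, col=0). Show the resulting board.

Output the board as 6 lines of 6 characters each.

Answer: ......
..W.B.
.WBB..
W.BBWW
....B.
.....B

Derivation:
Place W at (3,0); scan 8 dirs for brackets.
Dir NW: edge -> no flip
Dir N: first cell '.' (not opp) -> no flip
Dir NE: opp run (2,1) capped by W -> flip
Dir W: edge -> no flip
Dir E: first cell '.' (not opp) -> no flip
Dir SW: edge -> no flip
Dir S: first cell '.' (not opp) -> no flip
Dir SE: first cell '.' (not opp) -> no flip
All flips: (2,1)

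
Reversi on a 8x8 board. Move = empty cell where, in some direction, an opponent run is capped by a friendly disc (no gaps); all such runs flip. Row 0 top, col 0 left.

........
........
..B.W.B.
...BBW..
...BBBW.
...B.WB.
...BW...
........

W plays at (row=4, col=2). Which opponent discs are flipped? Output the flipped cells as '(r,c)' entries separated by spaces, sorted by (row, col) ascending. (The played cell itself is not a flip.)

Dir NW: first cell '.' (not opp) -> no flip
Dir N: first cell '.' (not opp) -> no flip
Dir NE: opp run (3,3) capped by W -> flip
Dir W: first cell '.' (not opp) -> no flip
Dir E: opp run (4,3) (4,4) (4,5) capped by W -> flip
Dir SW: first cell '.' (not opp) -> no flip
Dir S: first cell '.' (not opp) -> no flip
Dir SE: opp run (5,3) capped by W -> flip

Answer: (3,3) (4,3) (4,4) (4,5) (5,3)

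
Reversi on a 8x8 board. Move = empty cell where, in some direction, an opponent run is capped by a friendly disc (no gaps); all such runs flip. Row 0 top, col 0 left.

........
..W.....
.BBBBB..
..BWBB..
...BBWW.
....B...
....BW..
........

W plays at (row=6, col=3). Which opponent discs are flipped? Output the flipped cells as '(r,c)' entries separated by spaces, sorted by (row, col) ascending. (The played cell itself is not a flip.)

Answer: (5,4) (6,4)

Derivation:
Dir NW: first cell '.' (not opp) -> no flip
Dir N: first cell '.' (not opp) -> no flip
Dir NE: opp run (5,4) capped by W -> flip
Dir W: first cell '.' (not opp) -> no flip
Dir E: opp run (6,4) capped by W -> flip
Dir SW: first cell '.' (not opp) -> no flip
Dir S: first cell '.' (not opp) -> no flip
Dir SE: first cell '.' (not opp) -> no flip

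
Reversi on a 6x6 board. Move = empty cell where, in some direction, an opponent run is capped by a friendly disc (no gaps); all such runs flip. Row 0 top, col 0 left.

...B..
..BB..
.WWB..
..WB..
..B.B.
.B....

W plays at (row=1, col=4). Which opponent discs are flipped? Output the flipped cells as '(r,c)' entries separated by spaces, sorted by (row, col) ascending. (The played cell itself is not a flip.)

Dir NW: opp run (0,3), next=edge -> no flip
Dir N: first cell '.' (not opp) -> no flip
Dir NE: first cell '.' (not opp) -> no flip
Dir W: opp run (1,3) (1,2), next='.' -> no flip
Dir E: first cell '.' (not opp) -> no flip
Dir SW: opp run (2,3) capped by W -> flip
Dir S: first cell '.' (not opp) -> no flip
Dir SE: first cell '.' (not opp) -> no flip

Answer: (2,3)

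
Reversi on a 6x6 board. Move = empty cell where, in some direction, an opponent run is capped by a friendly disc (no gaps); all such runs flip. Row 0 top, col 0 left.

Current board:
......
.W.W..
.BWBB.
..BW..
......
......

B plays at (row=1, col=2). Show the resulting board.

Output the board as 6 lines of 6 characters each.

Answer: ......
.WBW..
.BBBB.
..BW..
......
......

Derivation:
Place B at (1,2); scan 8 dirs for brackets.
Dir NW: first cell '.' (not opp) -> no flip
Dir N: first cell '.' (not opp) -> no flip
Dir NE: first cell '.' (not opp) -> no flip
Dir W: opp run (1,1), next='.' -> no flip
Dir E: opp run (1,3), next='.' -> no flip
Dir SW: first cell 'B' (not opp) -> no flip
Dir S: opp run (2,2) capped by B -> flip
Dir SE: first cell 'B' (not opp) -> no flip
All flips: (2,2)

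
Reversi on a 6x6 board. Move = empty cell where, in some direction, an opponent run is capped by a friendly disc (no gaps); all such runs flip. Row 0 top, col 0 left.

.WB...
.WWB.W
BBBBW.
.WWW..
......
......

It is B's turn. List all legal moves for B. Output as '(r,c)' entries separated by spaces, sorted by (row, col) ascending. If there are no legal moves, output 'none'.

Answer: (0,0) (0,3) (1,0) (2,5) (3,5) (4,0) (4,1) (4,2) (4,3) (4,4)

Derivation:
(0,0): flips 2 -> legal
(0,3): flips 1 -> legal
(0,4): no bracket -> illegal
(0,5): no bracket -> illegal
(1,0): flips 2 -> legal
(1,4): no bracket -> illegal
(2,5): flips 1 -> legal
(3,0): no bracket -> illegal
(3,4): no bracket -> illegal
(3,5): flips 1 -> legal
(4,0): flips 1 -> legal
(4,1): flips 2 -> legal
(4,2): flips 2 -> legal
(4,3): flips 2 -> legal
(4,4): flips 1 -> legal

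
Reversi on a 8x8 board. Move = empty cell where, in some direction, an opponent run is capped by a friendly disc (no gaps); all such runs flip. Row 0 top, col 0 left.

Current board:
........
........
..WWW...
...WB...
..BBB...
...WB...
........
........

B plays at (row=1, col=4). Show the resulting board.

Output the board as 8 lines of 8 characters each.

Answer: ........
....B...
..WWB...
...WB...
..BBB...
...WB...
........
........

Derivation:
Place B at (1,4); scan 8 dirs for brackets.
Dir NW: first cell '.' (not opp) -> no flip
Dir N: first cell '.' (not opp) -> no flip
Dir NE: first cell '.' (not opp) -> no flip
Dir W: first cell '.' (not opp) -> no flip
Dir E: first cell '.' (not opp) -> no flip
Dir SW: opp run (2,3), next='.' -> no flip
Dir S: opp run (2,4) capped by B -> flip
Dir SE: first cell '.' (not opp) -> no flip
All flips: (2,4)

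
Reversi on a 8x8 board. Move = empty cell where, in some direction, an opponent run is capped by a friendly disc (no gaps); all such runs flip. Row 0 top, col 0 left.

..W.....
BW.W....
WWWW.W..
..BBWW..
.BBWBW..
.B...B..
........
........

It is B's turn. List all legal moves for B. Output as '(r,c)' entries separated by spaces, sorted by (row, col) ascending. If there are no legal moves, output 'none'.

(0,0): flips 2 -> legal
(0,1): no bracket -> illegal
(0,3): flips 2 -> legal
(0,4): no bracket -> illegal
(1,2): flips 2 -> legal
(1,4): flips 1 -> legal
(1,5): flips 3 -> legal
(1,6): no bracket -> illegal
(2,4): flips 1 -> legal
(2,6): flips 1 -> legal
(3,0): flips 1 -> legal
(3,1): no bracket -> illegal
(3,6): flips 2 -> legal
(4,6): flips 1 -> legal
(5,2): no bracket -> illegal
(5,3): flips 1 -> legal
(5,4): flips 1 -> legal
(5,6): no bracket -> illegal

Answer: (0,0) (0,3) (1,2) (1,4) (1,5) (2,4) (2,6) (3,0) (3,6) (4,6) (5,3) (5,4)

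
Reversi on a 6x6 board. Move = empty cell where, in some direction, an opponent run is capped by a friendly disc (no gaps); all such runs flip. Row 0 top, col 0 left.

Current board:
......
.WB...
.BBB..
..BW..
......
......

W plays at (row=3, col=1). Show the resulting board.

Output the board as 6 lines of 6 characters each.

Answer: ......
.WB...
.WBB..
.WWW..
......
......

Derivation:
Place W at (3,1); scan 8 dirs for brackets.
Dir NW: first cell '.' (not opp) -> no flip
Dir N: opp run (2,1) capped by W -> flip
Dir NE: opp run (2,2), next='.' -> no flip
Dir W: first cell '.' (not opp) -> no flip
Dir E: opp run (3,2) capped by W -> flip
Dir SW: first cell '.' (not opp) -> no flip
Dir S: first cell '.' (not opp) -> no flip
Dir SE: first cell '.' (not opp) -> no flip
All flips: (2,1) (3,2)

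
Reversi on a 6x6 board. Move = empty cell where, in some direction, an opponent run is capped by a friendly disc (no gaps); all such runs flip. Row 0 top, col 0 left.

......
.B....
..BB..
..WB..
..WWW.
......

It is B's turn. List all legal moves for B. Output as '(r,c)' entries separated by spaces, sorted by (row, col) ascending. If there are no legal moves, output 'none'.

Answer: (3,1) (4,1) (5,1) (5,2) (5,3) (5,5)

Derivation:
(2,1): no bracket -> illegal
(3,1): flips 1 -> legal
(3,4): no bracket -> illegal
(3,5): no bracket -> illegal
(4,1): flips 1 -> legal
(4,5): no bracket -> illegal
(5,1): flips 1 -> legal
(5,2): flips 2 -> legal
(5,3): flips 1 -> legal
(5,4): no bracket -> illegal
(5,5): flips 1 -> legal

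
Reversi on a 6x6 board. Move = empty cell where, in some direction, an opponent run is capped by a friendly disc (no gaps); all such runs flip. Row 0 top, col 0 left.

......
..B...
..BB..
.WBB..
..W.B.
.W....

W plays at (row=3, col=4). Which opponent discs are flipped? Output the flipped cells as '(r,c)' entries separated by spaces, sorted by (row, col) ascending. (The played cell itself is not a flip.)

Dir NW: opp run (2,3) (1,2), next='.' -> no flip
Dir N: first cell '.' (not opp) -> no flip
Dir NE: first cell '.' (not opp) -> no flip
Dir W: opp run (3,3) (3,2) capped by W -> flip
Dir E: first cell '.' (not opp) -> no flip
Dir SW: first cell '.' (not opp) -> no flip
Dir S: opp run (4,4), next='.' -> no flip
Dir SE: first cell '.' (not opp) -> no flip

Answer: (3,2) (3,3)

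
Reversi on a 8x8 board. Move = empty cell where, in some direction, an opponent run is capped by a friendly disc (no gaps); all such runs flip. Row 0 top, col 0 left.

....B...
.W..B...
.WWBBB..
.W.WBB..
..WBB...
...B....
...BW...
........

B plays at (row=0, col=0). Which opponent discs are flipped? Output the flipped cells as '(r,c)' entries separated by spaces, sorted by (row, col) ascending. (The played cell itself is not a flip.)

Answer: (1,1) (2,2) (3,3)

Derivation:
Dir NW: edge -> no flip
Dir N: edge -> no flip
Dir NE: edge -> no flip
Dir W: edge -> no flip
Dir E: first cell '.' (not opp) -> no flip
Dir SW: edge -> no flip
Dir S: first cell '.' (not opp) -> no flip
Dir SE: opp run (1,1) (2,2) (3,3) capped by B -> flip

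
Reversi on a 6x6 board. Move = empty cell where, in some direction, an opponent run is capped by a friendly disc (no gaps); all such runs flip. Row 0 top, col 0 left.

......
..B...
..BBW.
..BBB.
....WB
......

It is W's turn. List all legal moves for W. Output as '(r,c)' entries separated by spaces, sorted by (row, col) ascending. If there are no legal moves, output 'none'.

Answer: (1,1) (2,1) (4,2)

Derivation:
(0,1): no bracket -> illegal
(0,2): no bracket -> illegal
(0,3): no bracket -> illegal
(1,1): flips 2 -> legal
(1,3): no bracket -> illegal
(1,4): no bracket -> illegal
(2,1): flips 2 -> legal
(2,5): no bracket -> illegal
(3,1): no bracket -> illegal
(3,5): no bracket -> illegal
(4,1): no bracket -> illegal
(4,2): flips 1 -> legal
(4,3): no bracket -> illegal
(5,4): no bracket -> illegal
(5,5): no bracket -> illegal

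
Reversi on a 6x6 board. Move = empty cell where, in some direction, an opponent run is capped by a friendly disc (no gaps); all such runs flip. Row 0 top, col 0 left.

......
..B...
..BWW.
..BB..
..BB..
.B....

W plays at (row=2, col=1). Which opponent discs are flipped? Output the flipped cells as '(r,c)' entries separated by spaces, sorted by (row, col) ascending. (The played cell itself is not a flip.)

Answer: (2,2)

Derivation:
Dir NW: first cell '.' (not opp) -> no flip
Dir N: first cell '.' (not opp) -> no flip
Dir NE: opp run (1,2), next='.' -> no flip
Dir W: first cell '.' (not opp) -> no flip
Dir E: opp run (2,2) capped by W -> flip
Dir SW: first cell '.' (not opp) -> no flip
Dir S: first cell '.' (not opp) -> no flip
Dir SE: opp run (3,2) (4,3), next='.' -> no flip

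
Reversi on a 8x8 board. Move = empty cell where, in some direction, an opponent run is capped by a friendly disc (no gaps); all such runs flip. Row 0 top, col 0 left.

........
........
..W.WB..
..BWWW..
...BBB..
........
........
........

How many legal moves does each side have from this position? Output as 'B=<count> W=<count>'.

Answer: B=6 W=10

Derivation:
-- B to move --
(1,1): flips 2 -> legal
(1,2): flips 1 -> legal
(1,3): no bracket -> illegal
(1,4): flips 2 -> legal
(1,5): no bracket -> illegal
(2,1): no bracket -> illegal
(2,3): flips 3 -> legal
(2,6): flips 1 -> legal
(3,1): no bracket -> illegal
(3,6): flips 3 -> legal
(4,2): no bracket -> illegal
(4,6): no bracket -> illegal
B mobility = 6
-- W to move --
(1,4): no bracket -> illegal
(1,5): flips 1 -> legal
(1,6): flips 1 -> legal
(2,1): no bracket -> illegal
(2,3): no bracket -> illegal
(2,6): flips 1 -> legal
(3,1): flips 1 -> legal
(3,6): no bracket -> illegal
(4,1): no bracket -> illegal
(4,2): flips 1 -> legal
(4,6): no bracket -> illegal
(5,2): flips 1 -> legal
(5,3): flips 2 -> legal
(5,4): flips 1 -> legal
(5,5): flips 2 -> legal
(5,6): flips 1 -> legal
W mobility = 10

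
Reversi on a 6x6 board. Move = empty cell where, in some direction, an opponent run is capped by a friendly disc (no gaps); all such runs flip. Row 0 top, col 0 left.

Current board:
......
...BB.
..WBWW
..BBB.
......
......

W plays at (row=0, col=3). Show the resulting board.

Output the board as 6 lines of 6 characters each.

Place W at (0,3); scan 8 dirs for brackets.
Dir NW: edge -> no flip
Dir N: edge -> no flip
Dir NE: edge -> no flip
Dir W: first cell '.' (not opp) -> no flip
Dir E: first cell '.' (not opp) -> no flip
Dir SW: first cell '.' (not opp) -> no flip
Dir S: opp run (1,3) (2,3) (3,3), next='.' -> no flip
Dir SE: opp run (1,4) capped by W -> flip
All flips: (1,4)

Answer: ...W..
...BW.
..WBWW
..BBB.
......
......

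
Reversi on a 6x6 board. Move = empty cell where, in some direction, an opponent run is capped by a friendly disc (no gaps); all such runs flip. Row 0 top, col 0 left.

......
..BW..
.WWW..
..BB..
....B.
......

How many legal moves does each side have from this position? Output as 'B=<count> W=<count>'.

-- B to move --
(0,2): no bracket -> illegal
(0,3): flips 2 -> legal
(0,4): no bracket -> illegal
(1,0): flips 1 -> legal
(1,1): flips 1 -> legal
(1,4): flips 2 -> legal
(2,0): no bracket -> illegal
(2,4): no bracket -> illegal
(3,0): flips 1 -> legal
(3,1): no bracket -> illegal
(3,4): flips 1 -> legal
B mobility = 6
-- W to move --
(0,1): flips 1 -> legal
(0,2): flips 1 -> legal
(0,3): flips 1 -> legal
(1,1): flips 1 -> legal
(2,4): no bracket -> illegal
(3,1): no bracket -> illegal
(3,4): no bracket -> illegal
(3,5): no bracket -> illegal
(4,1): flips 1 -> legal
(4,2): flips 1 -> legal
(4,3): flips 2 -> legal
(4,5): no bracket -> illegal
(5,3): no bracket -> illegal
(5,4): no bracket -> illegal
(5,5): flips 2 -> legal
W mobility = 8

Answer: B=6 W=8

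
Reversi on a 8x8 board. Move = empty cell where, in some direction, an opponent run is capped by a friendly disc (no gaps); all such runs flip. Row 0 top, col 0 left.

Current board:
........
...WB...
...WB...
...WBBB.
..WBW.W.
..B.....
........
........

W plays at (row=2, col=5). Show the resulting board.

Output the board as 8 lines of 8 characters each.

Place W at (2,5); scan 8 dirs for brackets.
Dir NW: opp run (1,4), next='.' -> no flip
Dir N: first cell '.' (not opp) -> no flip
Dir NE: first cell '.' (not opp) -> no flip
Dir W: opp run (2,4) capped by W -> flip
Dir E: first cell '.' (not opp) -> no flip
Dir SW: opp run (3,4) (4,3) (5,2), next='.' -> no flip
Dir S: opp run (3,5), next='.' -> no flip
Dir SE: opp run (3,6), next='.' -> no flip
All flips: (2,4)

Answer: ........
...WB...
...WWW..
...WBBB.
..WBW.W.
..B.....
........
........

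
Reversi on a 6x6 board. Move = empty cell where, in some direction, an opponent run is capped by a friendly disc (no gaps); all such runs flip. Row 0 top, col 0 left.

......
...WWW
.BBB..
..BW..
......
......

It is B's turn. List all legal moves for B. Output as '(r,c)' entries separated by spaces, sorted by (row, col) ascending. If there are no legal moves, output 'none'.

Answer: (0,3) (0,4) (0,5) (3,4) (4,3) (4,4)

Derivation:
(0,2): no bracket -> illegal
(0,3): flips 1 -> legal
(0,4): flips 1 -> legal
(0,5): flips 1 -> legal
(1,2): no bracket -> illegal
(2,4): no bracket -> illegal
(2,5): no bracket -> illegal
(3,4): flips 1 -> legal
(4,2): no bracket -> illegal
(4,3): flips 1 -> legal
(4,4): flips 1 -> legal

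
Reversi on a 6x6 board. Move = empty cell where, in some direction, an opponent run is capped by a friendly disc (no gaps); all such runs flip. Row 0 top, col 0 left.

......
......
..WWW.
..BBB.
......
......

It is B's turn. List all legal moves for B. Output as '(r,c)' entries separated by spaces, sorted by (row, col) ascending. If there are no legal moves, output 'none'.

Answer: (1,1) (1,2) (1,3) (1,4) (1,5)

Derivation:
(1,1): flips 1 -> legal
(1,2): flips 2 -> legal
(1,3): flips 1 -> legal
(1,4): flips 2 -> legal
(1,5): flips 1 -> legal
(2,1): no bracket -> illegal
(2,5): no bracket -> illegal
(3,1): no bracket -> illegal
(3,5): no bracket -> illegal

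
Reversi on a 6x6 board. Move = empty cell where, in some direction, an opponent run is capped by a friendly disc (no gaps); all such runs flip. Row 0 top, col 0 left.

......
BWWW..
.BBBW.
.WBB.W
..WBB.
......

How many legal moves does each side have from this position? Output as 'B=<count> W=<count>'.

Answer: B=13 W=6

Derivation:
-- B to move --
(0,0): flips 1 -> legal
(0,1): flips 2 -> legal
(0,2): flips 1 -> legal
(0,3): flips 2 -> legal
(0,4): flips 1 -> legal
(1,4): flips 3 -> legal
(1,5): flips 1 -> legal
(2,0): no bracket -> illegal
(2,5): flips 1 -> legal
(3,0): flips 1 -> legal
(3,4): no bracket -> illegal
(4,0): flips 1 -> legal
(4,1): flips 2 -> legal
(4,5): no bracket -> illegal
(5,1): flips 1 -> legal
(5,2): flips 1 -> legal
(5,3): no bracket -> illegal
B mobility = 13
-- W to move --
(0,0): no bracket -> illegal
(0,1): no bracket -> illegal
(1,4): no bracket -> illegal
(2,0): flips 3 -> legal
(3,0): flips 1 -> legal
(3,4): flips 3 -> legal
(4,1): no bracket -> illegal
(4,5): flips 2 -> legal
(5,2): no bracket -> illegal
(5,3): flips 4 -> legal
(5,4): no bracket -> illegal
(5,5): flips 3 -> legal
W mobility = 6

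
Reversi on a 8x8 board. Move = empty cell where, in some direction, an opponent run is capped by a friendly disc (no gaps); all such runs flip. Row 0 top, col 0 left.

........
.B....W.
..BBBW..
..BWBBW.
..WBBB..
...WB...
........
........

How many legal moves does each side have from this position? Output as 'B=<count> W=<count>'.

Answer: B=10 W=11

Derivation:
-- B to move --
(0,5): no bracket -> illegal
(0,6): no bracket -> illegal
(0,7): flips 2 -> legal
(1,4): no bracket -> illegal
(1,5): flips 1 -> legal
(1,7): no bracket -> illegal
(2,6): flips 1 -> legal
(2,7): flips 1 -> legal
(3,1): no bracket -> illegal
(3,7): flips 1 -> legal
(4,1): flips 1 -> legal
(4,6): no bracket -> illegal
(4,7): no bracket -> illegal
(5,1): flips 2 -> legal
(5,2): flips 2 -> legal
(6,2): flips 1 -> legal
(6,3): flips 1 -> legal
(6,4): no bracket -> illegal
B mobility = 10
-- W to move --
(0,0): flips 2 -> legal
(0,1): no bracket -> illegal
(0,2): no bracket -> illegal
(1,0): no bracket -> illegal
(1,2): flips 2 -> legal
(1,3): flips 1 -> legal
(1,4): no bracket -> illegal
(1,5): flips 1 -> legal
(2,0): no bracket -> illegal
(2,1): flips 3 -> legal
(2,6): flips 2 -> legal
(3,1): flips 1 -> legal
(4,1): no bracket -> illegal
(4,6): flips 3 -> legal
(5,2): flips 2 -> legal
(5,5): flips 4 -> legal
(5,6): no bracket -> illegal
(6,3): flips 2 -> legal
(6,4): no bracket -> illegal
(6,5): no bracket -> illegal
W mobility = 11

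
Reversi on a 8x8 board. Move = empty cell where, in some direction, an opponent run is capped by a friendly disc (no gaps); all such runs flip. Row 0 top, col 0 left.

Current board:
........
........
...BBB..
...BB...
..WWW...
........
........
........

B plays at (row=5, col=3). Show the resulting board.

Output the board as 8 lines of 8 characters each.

Place B at (5,3); scan 8 dirs for brackets.
Dir NW: opp run (4,2), next='.' -> no flip
Dir N: opp run (4,3) capped by B -> flip
Dir NE: opp run (4,4), next='.' -> no flip
Dir W: first cell '.' (not opp) -> no flip
Dir E: first cell '.' (not opp) -> no flip
Dir SW: first cell '.' (not opp) -> no flip
Dir S: first cell '.' (not opp) -> no flip
Dir SE: first cell '.' (not opp) -> no flip
All flips: (4,3)

Answer: ........
........
...BBB..
...BB...
..WBW...
...B....
........
........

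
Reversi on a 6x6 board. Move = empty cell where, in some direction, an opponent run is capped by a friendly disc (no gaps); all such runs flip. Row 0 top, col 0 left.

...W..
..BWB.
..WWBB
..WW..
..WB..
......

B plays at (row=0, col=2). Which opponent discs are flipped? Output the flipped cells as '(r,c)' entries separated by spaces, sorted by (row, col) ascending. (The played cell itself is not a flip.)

Answer: (1,3)

Derivation:
Dir NW: edge -> no flip
Dir N: edge -> no flip
Dir NE: edge -> no flip
Dir W: first cell '.' (not opp) -> no flip
Dir E: opp run (0,3), next='.' -> no flip
Dir SW: first cell '.' (not opp) -> no flip
Dir S: first cell 'B' (not opp) -> no flip
Dir SE: opp run (1,3) capped by B -> flip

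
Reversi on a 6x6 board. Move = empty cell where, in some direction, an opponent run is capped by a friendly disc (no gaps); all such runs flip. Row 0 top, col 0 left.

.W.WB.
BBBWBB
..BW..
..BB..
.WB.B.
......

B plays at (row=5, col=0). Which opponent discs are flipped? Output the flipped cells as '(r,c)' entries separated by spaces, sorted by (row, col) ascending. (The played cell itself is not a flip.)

Dir NW: edge -> no flip
Dir N: first cell '.' (not opp) -> no flip
Dir NE: opp run (4,1) capped by B -> flip
Dir W: edge -> no flip
Dir E: first cell '.' (not opp) -> no flip
Dir SW: edge -> no flip
Dir S: edge -> no flip
Dir SE: edge -> no flip

Answer: (4,1)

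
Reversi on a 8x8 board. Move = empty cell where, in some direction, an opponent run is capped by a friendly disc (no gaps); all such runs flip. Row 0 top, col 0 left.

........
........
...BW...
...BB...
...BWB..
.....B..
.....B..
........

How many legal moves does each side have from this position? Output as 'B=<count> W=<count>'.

Answer: B=4 W=4

Derivation:
-- B to move --
(1,3): no bracket -> illegal
(1,4): flips 1 -> legal
(1,5): flips 1 -> legal
(2,5): flips 1 -> legal
(3,5): no bracket -> illegal
(5,3): no bracket -> illegal
(5,4): flips 1 -> legal
B mobility = 4
-- W to move --
(1,2): no bracket -> illegal
(1,3): no bracket -> illegal
(1,4): no bracket -> illegal
(2,2): flips 2 -> legal
(2,5): no bracket -> illegal
(3,2): no bracket -> illegal
(3,5): no bracket -> illegal
(3,6): no bracket -> illegal
(4,2): flips 2 -> legal
(4,6): flips 1 -> legal
(5,2): no bracket -> illegal
(5,3): no bracket -> illegal
(5,4): no bracket -> illegal
(5,6): no bracket -> illegal
(6,4): no bracket -> illegal
(6,6): flips 1 -> legal
(7,4): no bracket -> illegal
(7,5): no bracket -> illegal
(7,6): no bracket -> illegal
W mobility = 4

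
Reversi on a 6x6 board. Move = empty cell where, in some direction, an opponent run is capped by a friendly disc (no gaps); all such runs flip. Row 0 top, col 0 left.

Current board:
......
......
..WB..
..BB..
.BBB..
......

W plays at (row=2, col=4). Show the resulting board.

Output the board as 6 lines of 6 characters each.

Answer: ......
......
..WWW.
..BB..
.BBB..
......

Derivation:
Place W at (2,4); scan 8 dirs for brackets.
Dir NW: first cell '.' (not opp) -> no flip
Dir N: first cell '.' (not opp) -> no flip
Dir NE: first cell '.' (not opp) -> no flip
Dir W: opp run (2,3) capped by W -> flip
Dir E: first cell '.' (not opp) -> no flip
Dir SW: opp run (3,3) (4,2), next='.' -> no flip
Dir S: first cell '.' (not opp) -> no flip
Dir SE: first cell '.' (not opp) -> no flip
All flips: (2,3)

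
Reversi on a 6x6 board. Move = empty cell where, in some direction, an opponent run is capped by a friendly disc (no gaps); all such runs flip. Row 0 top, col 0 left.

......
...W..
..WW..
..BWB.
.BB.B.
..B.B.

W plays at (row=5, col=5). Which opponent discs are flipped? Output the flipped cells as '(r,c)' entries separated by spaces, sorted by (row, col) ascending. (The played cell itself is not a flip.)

Dir NW: opp run (4,4) capped by W -> flip
Dir N: first cell '.' (not opp) -> no flip
Dir NE: edge -> no flip
Dir W: opp run (5,4), next='.' -> no flip
Dir E: edge -> no flip
Dir SW: edge -> no flip
Dir S: edge -> no flip
Dir SE: edge -> no flip

Answer: (4,4)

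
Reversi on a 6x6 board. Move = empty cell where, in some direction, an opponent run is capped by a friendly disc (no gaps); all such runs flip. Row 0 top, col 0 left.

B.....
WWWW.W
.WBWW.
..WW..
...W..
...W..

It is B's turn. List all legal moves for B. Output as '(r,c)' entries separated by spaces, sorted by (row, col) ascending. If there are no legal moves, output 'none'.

(0,1): no bracket -> illegal
(0,2): flips 1 -> legal
(0,3): no bracket -> illegal
(0,4): flips 1 -> legal
(0,5): no bracket -> illegal
(1,4): no bracket -> illegal
(2,0): flips 2 -> legal
(2,5): flips 2 -> legal
(3,0): no bracket -> illegal
(3,1): no bracket -> illegal
(3,4): no bracket -> illegal
(3,5): no bracket -> illegal
(4,1): no bracket -> illegal
(4,2): flips 1 -> legal
(4,4): flips 1 -> legal
(5,2): no bracket -> illegal
(5,4): no bracket -> illegal

Answer: (0,2) (0,4) (2,0) (2,5) (4,2) (4,4)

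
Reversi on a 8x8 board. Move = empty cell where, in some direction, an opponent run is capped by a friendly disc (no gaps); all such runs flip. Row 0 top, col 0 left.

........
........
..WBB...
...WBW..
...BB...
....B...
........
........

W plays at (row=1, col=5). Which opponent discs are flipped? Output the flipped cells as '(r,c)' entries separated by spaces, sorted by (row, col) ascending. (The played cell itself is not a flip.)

Answer: (2,4)

Derivation:
Dir NW: first cell '.' (not opp) -> no flip
Dir N: first cell '.' (not opp) -> no flip
Dir NE: first cell '.' (not opp) -> no flip
Dir W: first cell '.' (not opp) -> no flip
Dir E: first cell '.' (not opp) -> no flip
Dir SW: opp run (2,4) capped by W -> flip
Dir S: first cell '.' (not opp) -> no flip
Dir SE: first cell '.' (not opp) -> no flip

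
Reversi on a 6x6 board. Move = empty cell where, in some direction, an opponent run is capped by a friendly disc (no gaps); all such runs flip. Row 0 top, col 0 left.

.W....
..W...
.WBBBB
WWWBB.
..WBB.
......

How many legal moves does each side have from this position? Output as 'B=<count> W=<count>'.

Answer: B=7 W=6

Derivation:
-- B to move --
(0,0): no bracket -> illegal
(0,2): flips 1 -> legal
(0,3): no bracket -> illegal
(1,0): flips 2 -> legal
(1,1): no bracket -> illegal
(1,3): no bracket -> illegal
(2,0): flips 1 -> legal
(4,0): flips 1 -> legal
(4,1): flips 2 -> legal
(5,1): flips 1 -> legal
(5,2): flips 2 -> legal
(5,3): no bracket -> illegal
B mobility = 7
-- W to move --
(1,1): no bracket -> illegal
(1,3): flips 1 -> legal
(1,4): flips 1 -> legal
(1,5): flips 2 -> legal
(3,5): flips 2 -> legal
(4,5): flips 4 -> legal
(5,2): no bracket -> illegal
(5,3): no bracket -> illegal
(5,4): flips 1 -> legal
(5,5): no bracket -> illegal
W mobility = 6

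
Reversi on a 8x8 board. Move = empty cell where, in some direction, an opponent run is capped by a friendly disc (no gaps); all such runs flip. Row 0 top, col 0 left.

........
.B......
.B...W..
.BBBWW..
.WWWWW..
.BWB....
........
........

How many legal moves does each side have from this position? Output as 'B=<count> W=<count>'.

-- B to move --
(1,4): no bracket -> illegal
(1,5): no bracket -> illegal
(1,6): no bracket -> illegal
(2,3): no bracket -> illegal
(2,4): no bracket -> illegal
(2,6): flips 2 -> legal
(3,0): no bracket -> illegal
(3,6): flips 2 -> legal
(4,0): no bracket -> illegal
(4,6): no bracket -> illegal
(5,0): flips 1 -> legal
(5,4): flips 1 -> legal
(5,5): flips 1 -> legal
(5,6): no bracket -> illegal
(6,1): no bracket -> illegal
(6,2): flips 2 -> legal
(6,3): no bracket -> illegal
B mobility = 6
-- W to move --
(0,0): no bracket -> illegal
(0,1): flips 3 -> legal
(0,2): no bracket -> illegal
(1,0): flips 2 -> legal
(1,2): no bracket -> illegal
(2,0): flips 1 -> legal
(2,2): flips 2 -> legal
(2,3): flips 2 -> legal
(2,4): flips 1 -> legal
(3,0): flips 3 -> legal
(4,0): no bracket -> illegal
(5,0): flips 1 -> legal
(5,4): flips 1 -> legal
(6,0): flips 1 -> legal
(6,1): flips 1 -> legal
(6,2): flips 1 -> legal
(6,3): flips 1 -> legal
(6,4): flips 1 -> legal
W mobility = 14

Answer: B=6 W=14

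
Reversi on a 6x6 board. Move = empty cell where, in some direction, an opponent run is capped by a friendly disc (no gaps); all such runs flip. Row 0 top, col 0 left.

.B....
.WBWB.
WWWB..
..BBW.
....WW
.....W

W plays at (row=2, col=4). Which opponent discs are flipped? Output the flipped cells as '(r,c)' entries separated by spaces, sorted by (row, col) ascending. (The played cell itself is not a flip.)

Answer: (2,3)

Derivation:
Dir NW: first cell 'W' (not opp) -> no flip
Dir N: opp run (1,4), next='.' -> no flip
Dir NE: first cell '.' (not opp) -> no flip
Dir W: opp run (2,3) capped by W -> flip
Dir E: first cell '.' (not opp) -> no flip
Dir SW: opp run (3,3), next='.' -> no flip
Dir S: first cell 'W' (not opp) -> no flip
Dir SE: first cell '.' (not opp) -> no flip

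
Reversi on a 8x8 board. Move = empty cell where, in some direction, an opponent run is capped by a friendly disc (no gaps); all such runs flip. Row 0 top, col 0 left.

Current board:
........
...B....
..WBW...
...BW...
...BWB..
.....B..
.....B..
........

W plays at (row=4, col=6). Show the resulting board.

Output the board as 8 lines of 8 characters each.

Answer: ........
...B....
..WBW...
...BW...
...BWWW.
.....B..
.....B..
........

Derivation:
Place W at (4,6); scan 8 dirs for brackets.
Dir NW: first cell '.' (not opp) -> no flip
Dir N: first cell '.' (not opp) -> no flip
Dir NE: first cell '.' (not opp) -> no flip
Dir W: opp run (4,5) capped by W -> flip
Dir E: first cell '.' (not opp) -> no flip
Dir SW: opp run (5,5), next='.' -> no flip
Dir S: first cell '.' (not opp) -> no flip
Dir SE: first cell '.' (not opp) -> no flip
All flips: (4,5)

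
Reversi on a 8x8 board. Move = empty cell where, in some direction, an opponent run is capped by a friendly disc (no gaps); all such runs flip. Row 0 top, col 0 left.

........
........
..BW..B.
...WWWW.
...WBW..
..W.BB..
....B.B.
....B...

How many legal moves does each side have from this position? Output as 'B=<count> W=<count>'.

-- B to move --
(1,2): no bracket -> illegal
(1,3): no bracket -> illegal
(1,4): no bracket -> illegal
(2,4): flips 2 -> legal
(2,5): flips 2 -> legal
(2,7): flips 2 -> legal
(3,2): flips 1 -> legal
(3,7): no bracket -> illegal
(4,1): no bracket -> illegal
(4,2): flips 1 -> legal
(4,6): flips 2 -> legal
(4,7): no bracket -> illegal
(5,1): no bracket -> illegal
(5,3): no bracket -> illegal
(5,6): no bracket -> illegal
(6,1): no bracket -> illegal
(6,2): no bracket -> illegal
(6,3): no bracket -> illegal
B mobility = 6
-- W to move --
(1,1): flips 1 -> legal
(1,2): no bracket -> illegal
(1,3): no bracket -> illegal
(1,5): no bracket -> illegal
(1,6): flips 1 -> legal
(1,7): flips 1 -> legal
(2,1): flips 1 -> legal
(2,5): no bracket -> illegal
(2,7): no bracket -> illegal
(3,1): no bracket -> illegal
(3,2): no bracket -> illegal
(3,7): no bracket -> illegal
(4,6): no bracket -> illegal
(5,3): flips 1 -> legal
(5,6): no bracket -> illegal
(5,7): no bracket -> illegal
(6,3): flips 1 -> legal
(6,5): flips 2 -> legal
(6,7): no bracket -> illegal
(7,3): no bracket -> illegal
(7,5): no bracket -> illegal
(7,6): no bracket -> illegal
(7,7): flips 3 -> legal
W mobility = 8

Answer: B=6 W=8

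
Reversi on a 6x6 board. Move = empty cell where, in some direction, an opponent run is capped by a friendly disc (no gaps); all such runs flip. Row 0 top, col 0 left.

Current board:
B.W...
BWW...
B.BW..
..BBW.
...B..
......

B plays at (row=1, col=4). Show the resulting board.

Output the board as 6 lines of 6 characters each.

Place B at (1,4); scan 8 dirs for brackets.
Dir NW: first cell '.' (not opp) -> no flip
Dir N: first cell '.' (not opp) -> no flip
Dir NE: first cell '.' (not opp) -> no flip
Dir W: first cell '.' (not opp) -> no flip
Dir E: first cell '.' (not opp) -> no flip
Dir SW: opp run (2,3) capped by B -> flip
Dir S: first cell '.' (not opp) -> no flip
Dir SE: first cell '.' (not opp) -> no flip
All flips: (2,3)

Answer: B.W...
BWW.B.
B.BB..
..BBW.
...B..
......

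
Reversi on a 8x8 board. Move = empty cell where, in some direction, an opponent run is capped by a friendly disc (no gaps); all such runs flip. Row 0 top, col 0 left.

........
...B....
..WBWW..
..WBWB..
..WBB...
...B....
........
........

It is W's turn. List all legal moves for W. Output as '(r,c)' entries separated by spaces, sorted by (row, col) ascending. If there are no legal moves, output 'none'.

Answer: (0,2) (0,4) (1,2) (1,4) (3,6) (4,5) (4,6) (5,2) (5,4) (5,5) (6,4)

Derivation:
(0,2): flips 1 -> legal
(0,3): no bracket -> illegal
(0,4): flips 1 -> legal
(1,2): flips 1 -> legal
(1,4): flips 1 -> legal
(2,6): no bracket -> illegal
(3,6): flips 1 -> legal
(4,5): flips 3 -> legal
(4,6): flips 1 -> legal
(5,2): flips 1 -> legal
(5,4): flips 2 -> legal
(5,5): flips 2 -> legal
(6,2): no bracket -> illegal
(6,3): no bracket -> illegal
(6,4): flips 1 -> legal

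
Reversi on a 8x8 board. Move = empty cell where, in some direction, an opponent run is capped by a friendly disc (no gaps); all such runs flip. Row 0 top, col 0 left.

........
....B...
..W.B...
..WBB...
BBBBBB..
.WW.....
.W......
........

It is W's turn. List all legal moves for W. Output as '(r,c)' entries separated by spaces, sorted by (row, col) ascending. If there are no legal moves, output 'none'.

(0,3): no bracket -> illegal
(0,4): no bracket -> illegal
(0,5): no bracket -> illegal
(1,3): no bracket -> illegal
(1,5): flips 3 -> legal
(2,3): no bracket -> illegal
(2,5): flips 2 -> legal
(3,0): flips 1 -> legal
(3,1): flips 1 -> legal
(3,5): flips 2 -> legal
(3,6): no bracket -> illegal
(4,6): no bracket -> illegal
(5,0): flips 1 -> legal
(5,3): no bracket -> illegal
(5,4): flips 1 -> legal
(5,5): flips 2 -> legal
(5,6): no bracket -> illegal

Answer: (1,5) (2,5) (3,0) (3,1) (3,5) (5,0) (5,4) (5,5)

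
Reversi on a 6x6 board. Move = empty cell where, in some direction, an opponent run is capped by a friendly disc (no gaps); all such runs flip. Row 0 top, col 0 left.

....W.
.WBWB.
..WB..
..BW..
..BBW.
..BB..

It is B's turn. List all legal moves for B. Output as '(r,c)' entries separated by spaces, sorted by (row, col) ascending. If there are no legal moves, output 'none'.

(0,0): no bracket -> illegal
(0,1): no bracket -> illegal
(0,2): no bracket -> illegal
(0,3): flips 1 -> legal
(0,5): no bracket -> illegal
(1,0): flips 1 -> legal
(1,5): no bracket -> illegal
(2,0): no bracket -> illegal
(2,1): flips 1 -> legal
(2,4): flips 1 -> legal
(3,1): no bracket -> illegal
(3,4): flips 1 -> legal
(3,5): flips 1 -> legal
(4,5): flips 1 -> legal
(5,4): no bracket -> illegal
(5,5): no bracket -> illegal

Answer: (0,3) (1,0) (2,1) (2,4) (3,4) (3,5) (4,5)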